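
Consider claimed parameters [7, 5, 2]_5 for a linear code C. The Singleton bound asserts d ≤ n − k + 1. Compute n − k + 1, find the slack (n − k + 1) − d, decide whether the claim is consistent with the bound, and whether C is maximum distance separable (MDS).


Singleton RHS = n − k + 1 = 3, slack = 1, bound satisfied, not MDS.

Singleton bound: d ≤ n − k + 1.
Here n = 7, k = 5, so n − k + 1 = 3.
Given d = 2, check d ≤ 3: YES.
Slack = (n − k + 1) − d = 1.
The code is NOT MDS (slack = 1 > 0).
Description: the claimed parameters are [7, 5, 2]_5; such a code would be non-MDS.


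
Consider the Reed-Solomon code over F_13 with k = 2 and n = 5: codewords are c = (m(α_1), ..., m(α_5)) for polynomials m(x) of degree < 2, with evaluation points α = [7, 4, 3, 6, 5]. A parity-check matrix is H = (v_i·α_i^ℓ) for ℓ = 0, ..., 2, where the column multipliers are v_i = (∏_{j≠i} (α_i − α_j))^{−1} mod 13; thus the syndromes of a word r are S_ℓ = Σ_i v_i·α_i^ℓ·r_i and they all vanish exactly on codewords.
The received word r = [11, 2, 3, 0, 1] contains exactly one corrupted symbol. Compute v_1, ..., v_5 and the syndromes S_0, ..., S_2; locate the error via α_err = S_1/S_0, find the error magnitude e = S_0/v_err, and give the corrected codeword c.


S = (7, 10, 5), error at position 1, error magnitude e = 12, c = [12, 2, 3, 0, 1].

Step 1: column multipliers v_i = (∏_{j≠i}(α_i − α_j))^{−1} mod 13.
  i = 1 (α = 7): (7−4)(7−3)(7−6)(7−5) = 3·4·1·2 = 24 ≡ 11, so v_1 = 11^{−1} = 6 (mod 13).
  i = 2 (α = 4): (4−7)(4−3)(4−6)(4−5) = (−3)·1·(−2)·(−1) = −6 ≡ 7, so v_2 = 7^{−1} = 2 (mod 13).
  i = 3 (α = 3): (3−7)(3−4)(3−6)(3−5) = (−4)·(−1)·(−3)·(−2) = 24 ≡ 11, so v_3 = 11^{−1} = 6 (mod 13).
  i = 4 (α = 6): (6−7)(6−4)(6−3)(6−5) = (−1)·2·3·1 = −6 ≡ 7, so v_4 = 7^{−1} = 2 (mod 13).
  i = 5 (α = 5): (5−7)(5−4)(5−3)(5−6) = (−2)·1·2·(−1) = 4 ≡ 4, so v_5 = 4^{−1} = 10 (mod 13).
  v = [6, 2, 6, 2, 10].
Step 2: syndromes of r = [11, 2, 3, 0, 1] (all sums mod 13).
  S_0 = Σ v_i r_i = 6·11 + 2·2 + 6·3 + 2·0 + 10·1 = 98 ≡ 7.
  S_1 = Σ v_i α_i r_i = 6·7·11 + 2·4·2 + 6·3·3 + 2·6·0 + 10·5·1 = 582 ≡ 10.
  α_i^2 mod 13 = [10, 3, 9, 10, 12].
  S_2 = Σ v_i α_i^2 r_i = 6·10·11 + 2·3·2 + 6·9·3 + 2·10·0 + 10·12·1 = 954 ≡ 5.
  S = (7, 10, 5) ≠ 0, so r is not a codeword (an error is present).
Step 3: locate the error. For a single error e at position i, S_ℓ = v_i·e·α_i^ℓ, so α_err = S_1/S_0.
  S_0^{−1} = 7^{−1} = 2 (mod 13), so α_err = 10·2 = 20 ≡ 7 = α_1. Error position i = 1.
  Consistency check: S_2/S_1 = 5·4 = 20 ≡ 7 = α_err ✓ (single-error assumption holds).
Step 4: error magnitude e = S_0/v_1 = S_0·∏_{j≠1}(α_1 − α_j) = 7·11 = 77 ≡ 12 (mod 13).
Step 5: correct position 1: c_1 = r_1 − e = 11 − 12 ≡ 12 (mod 13). Hence c = [12, 2, 3, 0, 1].
  Check: interpolating c through the α_i gives m(x) = 6 + 12·x (degree < 2) with m(α_i) = c_i for every i, so c is indeed a codeword.


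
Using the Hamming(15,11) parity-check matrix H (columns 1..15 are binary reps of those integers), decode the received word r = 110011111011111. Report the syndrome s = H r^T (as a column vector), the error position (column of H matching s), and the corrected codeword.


s = (1, 1, 0, 1)^T, error position = 13, corrected codeword c = 110011111011011

Compute s = H r^T mod 2 one row at a time:
  s_1 = 1 + 1 + 0 + 1 + 1 + 1 + 1 + 1 = 7 ≡ 1 (mod 2).
  s_2 = 0 + 1 + 1 + 1 + 1 + 1 + 1 + 1 = 7 ≡ 1 (mod 2).
  s_3 = 1 + 0 + 1 + 1 + 0 + 1 + 1 + 1 = 6 ≡ 0 (mod 2).
  s_4 = 1 + 0 + 1 + 1 + 1 + 1 + 1 + 1 = 7 ≡ 1 (mod 2).
s = (1, 1, 0, 1)^T — this equals column 13 of H (binary 1101), so error is at position 13.
Correct: flip bit 13 of r = 110011111011111 to get c = 110011111011011.


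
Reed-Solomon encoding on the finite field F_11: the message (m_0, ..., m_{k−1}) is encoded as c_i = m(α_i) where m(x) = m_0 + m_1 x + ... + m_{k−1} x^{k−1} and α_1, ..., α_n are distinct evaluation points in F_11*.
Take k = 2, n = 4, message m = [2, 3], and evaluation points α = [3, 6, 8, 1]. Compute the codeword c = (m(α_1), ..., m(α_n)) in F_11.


c = [0, 9, 4, 5]

Message polynomial: m(x) = 2 + 3·x (mod 11).
For each evaluation point α_i, compute m(α_i) mod 11:
  α_1 = 3: Horner steps 3 → 0, so m(3) = 0.
  α_2 = 6: Horner steps 3 → 9, so m(6) = 9.
  α_3 = 8: Horner steps 3 → 4, so m(8) = 4.
  α_4 = 1: Horner steps 3 → 5, so m(1) = 5.
Codeword c = [0, 9, 4, 5] ∈ F_11^4.


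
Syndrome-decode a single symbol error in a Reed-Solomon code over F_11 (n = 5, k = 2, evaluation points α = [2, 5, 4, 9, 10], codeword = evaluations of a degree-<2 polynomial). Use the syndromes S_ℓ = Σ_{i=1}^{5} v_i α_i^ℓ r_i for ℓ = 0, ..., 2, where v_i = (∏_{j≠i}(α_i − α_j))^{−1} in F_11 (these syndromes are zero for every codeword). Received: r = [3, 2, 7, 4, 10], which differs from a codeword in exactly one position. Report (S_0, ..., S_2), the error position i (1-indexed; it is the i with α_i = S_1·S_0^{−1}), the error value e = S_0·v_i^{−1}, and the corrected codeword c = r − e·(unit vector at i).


S = (5, 10, 9), error at position 1, error magnitude e = 8, c = [6, 2, 7, 4, 10].

Step 1: column multipliers v_i = (∏_{j≠i}(α_i − α_j))^{−1} mod 11.
  i = 1 (α = 2): (2−5)(2−4)(2−9)(2−10) = (−3)·(−2)·(−7)·(−8) = 336 ≡ 6, so v_1 = 6^{−1} = 2 (mod 11).
  i = 2 (α = 5): (5−2)(5−4)(5−9)(5−10) = 3·1·(−4)·(−5) = 60 ≡ 5, so v_2 = 5^{−1} = 9 (mod 11).
  i = 3 (α = 4): (4−2)(4−5)(4−9)(4−10) = 2·(−1)·(−5)·(−6) = −60 ≡ 6, so v_3 = 6^{−1} = 2 (mod 11).
  i = 4 (α = 9): (9−2)(9−5)(9−4)(9−10) = 7·4·5·(−1) = −140 ≡ 3, so v_4 = 3^{−1} = 4 (mod 11).
  i = 5 (α = 10): (10−2)(10−5)(10−4)(10−9) = 8·5·6·1 = 240 ≡ 9, so v_5 = 9^{−1} = 5 (mod 11).
  v = [2, 9, 2, 4, 5].
Step 2: syndromes of r = [3, 2, 7, 4, 10] (all sums mod 11).
  S_0 = Σ v_i r_i = 2·3 + 9·2 + 2·7 + 4·4 + 5·10 = 104 ≡ 5.
  S_1 = Σ v_i α_i r_i = 2·2·3 + 9·5·2 + 2·4·7 + 4·9·4 + 5·10·10 = 802 ≡ 10.
  α_i^2 mod 11 = [4, 3, 5, 4, 1].
  S_2 = Σ v_i α_i^2 r_i = 2·4·3 + 9·3·2 + 2·5·7 + 4·4·4 + 5·1·10 = 262 ≡ 9.
  S = (5, 10, 9) ≠ 0, so r is not a codeword (an error is present).
Step 3: locate the error. For a single error e at position i, S_ℓ = v_i·e·α_i^ℓ, so α_err = S_1/S_0.
  S_0^{−1} = 5^{−1} = 9 (mod 11), so α_err = 10·9 = 90 ≡ 2 = α_1. Error position i = 1.
  Consistency check: S_2/S_1 = 9·10 = 90 ≡ 2 = α_err ✓ (single-error assumption holds).
Step 4: error magnitude e = S_0/v_1 = S_0·∏_{j≠1}(α_1 − α_j) = 5·6 = 30 ≡ 8 (mod 11).
Step 5: correct position 1: c_1 = r_1 − e = 3 − 8 ≡ 6 (mod 11). Hence c = [6, 2, 7, 4, 10].
  Check: interpolating c through the α_i gives m(x) = 5 + 6·x (degree < 2) with m(α_i) = c_i for every i, so c is indeed a codeword.


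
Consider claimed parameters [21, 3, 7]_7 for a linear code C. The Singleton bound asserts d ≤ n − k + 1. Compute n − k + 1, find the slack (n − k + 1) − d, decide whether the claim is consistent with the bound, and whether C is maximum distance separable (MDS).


Singleton RHS = n − k + 1 = 19, slack = 12, bound satisfied, not MDS.

Singleton bound: d ≤ n − k + 1.
Here n = 21, k = 3, so n − k + 1 = 19.
Given d = 7, check d ≤ 19: YES.
Slack = (n − k + 1) − d = 12.
The code is NOT MDS (slack = 12 > 0).
Description: the claimed parameters are [21, 3, 7]_7; such a code would be non-MDS.


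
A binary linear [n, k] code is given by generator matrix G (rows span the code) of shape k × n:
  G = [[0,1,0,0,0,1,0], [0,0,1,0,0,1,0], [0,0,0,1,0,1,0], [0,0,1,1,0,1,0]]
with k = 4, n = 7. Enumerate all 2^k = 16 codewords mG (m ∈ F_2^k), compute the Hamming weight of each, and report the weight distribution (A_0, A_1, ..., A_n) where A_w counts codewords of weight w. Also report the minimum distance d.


Weight distribution: A_0 = 1, A_1 = 4, A_2 = 6, A_3 = 4, A_4 = 1. Minimum distance d = 1.

Enumerate all 2^4 = 16 messages m ∈ F_2^4.
For each, compute codeword c = mG in F_2^7, then tally its weight.
  m = 0000 → c = 0000000, weight = 0.
  m = 1000 → c = 0100010, weight = 2.
  m = 0100 → c = 0010010, weight = 2.
  m = 1100 → c = 0110000, weight = 2.
  m = 0010 → c = 0001010, weight = 2.
  m = 1010 → c = 0101000, weight = 2.
  m = 0110 → c = 0011000, weight = 2.
  m = 1110 → c = 0111010, weight = 4.
  m = 0001 → c = 0011010, weight = 3.
  m = 1001 → c = 0111000, weight = 3.
  m = 0101 → c = 0001000, weight = 1.
  m = 1101 → c = 0101010, weight = 3.
  m = 0011 → c = 0010000, weight = 1.
  m = 1011 → c = 0110010, weight = 3.
  m = 0111 → c = 0000010, weight = 1.
  m = 1111 → c = 0100000, weight = 1.
Tally weights:
  weight 0: 1 codewords.
  weight 1: 4 codewords.
  weight 2: 6 codewords.
  weight 3: 4 codewords.
  weight 4: 1 codewords.
Minimum distance d = smallest w > 0 with A_w > 0 = 1.
Sanity: Σ A_w = 16 = 2^4 = 16 ✓.


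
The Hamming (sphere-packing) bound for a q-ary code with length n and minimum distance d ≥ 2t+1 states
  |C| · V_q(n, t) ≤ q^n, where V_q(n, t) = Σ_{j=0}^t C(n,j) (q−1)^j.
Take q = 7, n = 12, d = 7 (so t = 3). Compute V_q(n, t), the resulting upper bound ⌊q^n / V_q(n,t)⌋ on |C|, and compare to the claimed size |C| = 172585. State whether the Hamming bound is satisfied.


V_q(n, t) = 49969, q^n = 13841287201, Hamming bound = 276997, |C| = 172585 ≤ bound (satisfied).

Step 1: Compute V_q(n, t) = Σ_{j=0}^3 C(n, j) (q−1)^j.
  j = 0: C(12,0)·(6)^0 = 1·1 = 1.
  j = 1: C(12,1)·(6)^1 = 12·6 = 72.
  j = 2: C(12,2)·(6)^2 = 66·36 = 2376.
  j = 3: C(12,3)·(6)^3 = 220·216 = 47520.
  V_q(n, t) = 1 + 72 + 2376 + 47520 = 49969.
Step 2: q^n = 7^12 = 13841287201.
Step 3: Hamming bound ⌊q^n / V_q(n,t)⌋ = ⌊13841287201/49969⌋ = 276997.
Step 4: Compare |C| = 172585 to 276997: satisfied.
The claimed |C| lies below the Hamming bound.


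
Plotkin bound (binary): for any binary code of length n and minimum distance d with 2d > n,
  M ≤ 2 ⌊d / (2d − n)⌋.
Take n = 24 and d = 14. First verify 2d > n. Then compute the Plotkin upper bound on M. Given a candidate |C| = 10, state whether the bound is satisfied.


Plotkin bound M ≤ 6; given |C| = 10 > bound (violated).

Check applicability: 2d = 28, n = 24.
2d − n = 4 > 0, so Plotkin applies.
Compute d/(2d−n) = 14/4 ≈ 3.5000.
⌊d/(2d−n)⌋ = 3.
Plotkin bound: M ≤ 2·3 = 6.
Given |C| = 10, check: VIOLATED.
This |C| is above the Plotkin bound, so no binary code with n = 24, d = 14 and 10 codewords exists.


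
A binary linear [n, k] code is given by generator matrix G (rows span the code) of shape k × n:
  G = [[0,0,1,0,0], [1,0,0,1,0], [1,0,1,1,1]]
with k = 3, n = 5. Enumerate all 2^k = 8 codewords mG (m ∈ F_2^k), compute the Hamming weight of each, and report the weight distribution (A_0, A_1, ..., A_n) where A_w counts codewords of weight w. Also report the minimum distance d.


Weight distribution: A_0 = 1, A_1 = 2, A_2 = 2, A_3 = 2, A_4 = 1. Minimum distance d = 1.

Enumerate all 2^3 = 8 messages m ∈ F_2^3.
For each, compute codeword c = mG in F_2^5, then tally its weight.
  m = 000 → c = 00000, weight = 0.
  m = 100 → c = 00100, weight = 1.
  m = 010 → c = 10010, weight = 2.
  m = 110 → c = 10110, weight = 3.
  m = 001 → c = 10111, weight = 4.
  m = 101 → c = 10011, weight = 3.
  m = 011 → c = 00101, weight = 2.
  m = 111 → c = 00001, weight = 1.
Tally weights:
  weight 0: 1 codewords.
  weight 1: 2 codewords.
  weight 2: 2 codewords.
  weight 3: 2 codewords.
  weight 4: 1 codewords.
Minimum distance d = smallest w > 0 with A_w > 0 = 1.
Sanity: Σ A_w = 8 = 2^3 = 8 ✓.


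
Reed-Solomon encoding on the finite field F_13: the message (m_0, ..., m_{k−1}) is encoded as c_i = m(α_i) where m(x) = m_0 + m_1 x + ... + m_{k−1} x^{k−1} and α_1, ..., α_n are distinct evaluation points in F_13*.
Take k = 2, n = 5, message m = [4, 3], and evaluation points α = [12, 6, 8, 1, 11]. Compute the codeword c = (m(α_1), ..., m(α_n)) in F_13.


c = [1, 9, 2, 7, 11]

Message polynomial: m(x) = 4 + 3·x (mod 13).
For each evaluation point α_i, compute m(α_i) mod 13:
  α_1 = 12: Horner steps 3 → 1, so m(12) = 1.
  α_2 = 6: Horner steps 3 → 9, so m(6) = 9.
  α_3 = 8: Horner steps 3 → 2, so m(8) = 2.
  α_4 = 1: Horner steps 3 → 7, so m(1) = 7.
  α_5 = 11: Horner steps 3 → 11, so m(11) = 11.
Codeword c = [1, 9, 2, 7, 11] ∈ F_13^5.


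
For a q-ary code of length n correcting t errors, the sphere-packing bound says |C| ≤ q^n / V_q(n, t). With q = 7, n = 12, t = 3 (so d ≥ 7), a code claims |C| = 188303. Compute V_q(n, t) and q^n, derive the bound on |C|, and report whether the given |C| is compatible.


V_q(n, t) = 49969, q^n = 13841287201, Hamming bound = 276997, |C| = 188303 ≤ bound (satisfied).

Step 1: Compute V_q(n, t) = Σ_{j=0}^3 C(n, j) (q−1)^j.
  j = 0: C(12,0)·(6)^0 = 1·1 = 1.
  j = 1: C(12,1)·(6)^1 = 12·6 = 72.
  j = 2: C(12,2)·(6)^2 = 66·36 = 2376.
  j = 3: C(12,3)·(6)^3 = 220·216 = 47520.
  V_q(n, t) = 1 + 72 + 2376 + 47520 = 49969.
Step 2: q^n = 7^12 = 13841287201.
Step 3: Hamming bound ⌊q^n / V_q(n,t)⌋ = ⌊13841287201/49969⌋ = 276997.
Step 4: Compare |C| = 188303 to 276997: satisfied.
The claimed |C| lies below the Hamming bound.


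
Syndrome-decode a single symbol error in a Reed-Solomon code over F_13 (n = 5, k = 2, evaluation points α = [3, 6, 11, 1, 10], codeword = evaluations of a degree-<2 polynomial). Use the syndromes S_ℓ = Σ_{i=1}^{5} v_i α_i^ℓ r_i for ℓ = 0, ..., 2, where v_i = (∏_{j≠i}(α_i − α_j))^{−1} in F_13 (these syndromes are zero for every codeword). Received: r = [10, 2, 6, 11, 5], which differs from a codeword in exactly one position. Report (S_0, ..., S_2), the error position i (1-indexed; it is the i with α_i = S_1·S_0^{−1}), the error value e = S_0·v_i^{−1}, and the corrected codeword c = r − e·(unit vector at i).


S = (12, 3, 4), error at position 5, error magnitude e = 5, c = [10, 2, 6, 11, 0].

Step 1: column multipliers v_i = (∏_{j≠i}(α_i − α_j))^{−1} mod 13.
  i = 1 (α = 3): (3−6)(3−11)(3−1)(3−10) = (−3)·(−8)·2·(−7) = −336 ≡ 2, so v_1 = 2^{−1} = 7 (mod 13).
  i = 2 (α = 6): (6−3)(6−11)(6−1)(6−10) = 3·(−5)·5·(−4) = 300 ≡ 1, so v_2 = 1^{−1} = 1 (mod 13).
  i = 3 (α = 11): (11−3)(11−6)(11−1)(11−10) = 8·5·10·1 = 400 ≡ 10, so v_3 = 10^{−1} = 4 (mod 13).
  i = 4 (α = 1): (1−3)(1−6)(1−11)(1−10) = (−2)·(−5)·(−10)·(−9) = 900 ≡ 3, so v_4 = 3^{−1} = 9 (mod 13).
  i = 5 (α = 10): (10−3)(10−6)(10−11)(10−1) = 7·4·(−1)·9 = −252 ≡ 8, so v_5 = 8^{−1} = 5 (mod 13).
  v = [7, 1, 4, 9, 5].
Step 2: syndromes of r = [10, 2, 6, 11, 5] (all sums mod 13).
  S_0 = Σ v_i r_i = 7·10 + 1·2 + 4·6 + 9·11 + 5·5 = 220 ≡ 12.
  S_1 = Σ v_i α_i r_i = 7·3·10 + 1·6·2 + 4·11·6 + 9·1·11 + 5·10·5 = 835 ≡ 3.
  α_i^2 mod 13 = [9, 10, 4, 1, 9].
  S_2 = Σ v_i α_i^2 r_i = 7·9·10 + 1·10·2 + 4·4·6 + 9·1·11 + 5·9·5 = 1070 ≡ 4.
  S = (12, 3, 4) ≠ 0, so r is not a codeword (an error is present).
Step 3: locate the error. For a single error e at position i, S_ℓ = v_i·e·α_i^ℓ, so α_err = S_1/S_0.
  S_0^{−1} = 12^{−1} = 12 (mod 13), so α_err = 3·12 = 36 ≡ 10 = α_5. Error position i = 5.
  Consistency check: S_2/S_1 = 4·9 = 36 ≡ 10 = α_err ✓ (single-error assumption holds).
Step 4: error magnitude e = S_0/v_5 = S_0·∏_{j≠5}(α_5 − α_j) = 12·8 = 96 ≡ 5 (mod 13).
Step 5: correct position 5: c_5 = r_5 − e = 5 − 5 ≡ 0 (mod 13). Hence c = [10, 2, 6, 11, 0].
  Check: interpolating c through the α_i gives m(x) = 5 + 6·x (degree < 2) with m(α_i) = c_i for every i, so c is indeed a codeword.


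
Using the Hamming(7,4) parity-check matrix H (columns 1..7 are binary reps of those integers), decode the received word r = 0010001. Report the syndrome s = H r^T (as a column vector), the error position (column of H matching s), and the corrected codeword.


s = (1, 0, 0)^T, error position = 4, corrected codeword c = 0011001

Compute s = H r^T mod 2 one row at a time:
  s_1 = 0 + 0 + 0 + 1 = 1 ≡ 1 (mod 2).
  s_2 = 0 + 1 + 0 + 1 = 2 ≡ 0 (mod 2).
  s_3 = 0 + 1 + 0 + 1 = 2 ≡ 0 (mod 2).
s = (1, 0, 0)^T — this equals column 4 of H (binary 100), so error is at position 4.
Correct: flip bit 4 of r = 0010001 to get c = 0011001.


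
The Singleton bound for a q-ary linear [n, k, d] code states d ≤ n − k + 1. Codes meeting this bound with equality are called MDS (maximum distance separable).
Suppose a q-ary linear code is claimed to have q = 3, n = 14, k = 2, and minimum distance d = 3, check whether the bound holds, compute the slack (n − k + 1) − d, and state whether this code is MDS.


Singleton RHS = n − k + 1 = 13, slack = 10, bound satisfied, not MDS.

Singleton bound: d ≤ n − k + 1.
Here n = 14, k = 2, so n − k + 1 = 13.
Given d = 3, check d ≤ 13: YES.
Slack = (n − k + 1) − d = 10.
The code is NOT MDS (slack = 10 > 0).
Description: the claimed parameters are [14, 2, 3]_3; such a code would be non-MDS.


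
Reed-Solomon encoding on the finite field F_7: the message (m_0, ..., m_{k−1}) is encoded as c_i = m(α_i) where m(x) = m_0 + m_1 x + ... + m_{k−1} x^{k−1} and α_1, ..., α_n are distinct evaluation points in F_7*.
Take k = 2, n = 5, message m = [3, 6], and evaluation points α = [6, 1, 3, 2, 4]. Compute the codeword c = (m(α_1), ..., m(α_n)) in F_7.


c = [4, 2, 0, 1, 6]

Message polynomial: m(x) = 3 + 6·x (mod 7).
For each evaluation point α_i, compute m(α_i) mod 7:
  α_1 = 6: Horner steps 6 → 4, so m(6) = 4.
  α_2 = 1: Horner steps 6 → 2, so m(1) = 2.
  α_3 = 3: Horner steps 6 → 0, so m(3) = 0.
  α_4 = 2: Horner steps 6 → 1, so m(2) = 1.
  α_5 = 4: Horner steps 6 → 6, so m(4) = 6.
Codeword c = [4, 2, 0, 1, 6] ∈ F_7^5.


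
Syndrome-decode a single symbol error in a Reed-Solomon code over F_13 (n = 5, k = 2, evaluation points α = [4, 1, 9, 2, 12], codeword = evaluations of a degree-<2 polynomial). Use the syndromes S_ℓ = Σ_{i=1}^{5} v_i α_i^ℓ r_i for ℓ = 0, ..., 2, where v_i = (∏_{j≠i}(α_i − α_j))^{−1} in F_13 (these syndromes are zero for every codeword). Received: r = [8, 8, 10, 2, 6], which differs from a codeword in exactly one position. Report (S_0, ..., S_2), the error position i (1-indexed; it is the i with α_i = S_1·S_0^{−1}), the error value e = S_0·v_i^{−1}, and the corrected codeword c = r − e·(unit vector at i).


S = (12, 12, 12), error at position 2, error magnitude e = 9, c = [8, 12, 10, 2, 6].

Step 1: column multipliers v_i = (∏_{j≠i}(α_i − α_j))^{−1} mod 13.
  i = 1 (α = 4): (4−1)(4−9)(4−2)(4−12) = 3·(−5)·2·(−8) = 240 ≡ 6, so v_1 = 6^{−1} = 11 (mod 13).
  i = 2 (α = 1): (1−4)(1−9)(1−2)(1−12) = (−3)·(−8)·(−1)·(−11) = 264 ≡ 4, so v_2 = 4^{−1} = 10 (mod 13).
  i = 3 (α = 9): (9−4)(9−1)(9−2)(9−12) = 5·8·7·(−3) = −840 ≡ 5, so v_3 = 5^{−1} = 8 (mod 13).
  i = 4 (α = 2): (2−4)(2−1)(2−9)(2−12) = (−2)·1·(−7)·(−10) = −140 ≡ 3, so v_4 = 3^{−1} = 9 (mod 13).
  i = 5 (α = 12): (12−4)(12−1)(12−9)(12−2) = 8·11·3·10 = 2640 ≡ 1, so v_5 = 1^{−1} = 1 (mod 13).
  v = [11, 10, 8, 9, 1].
Step 2: syndromes of r = [8, 8, 10, 2, 6] (all sums mod 13).
  S_0 = Σ v_i r_i = 11·8 + 10·8 + 8·10 + 9·2 + 1·6 = 272 ≡ 12.
  S_1 = Σ v_i α_i r_i = 11·4·8 + 10·1·8 + 8·9·10 + 9·2·2 + 1·12·6 = 1260 ≡ 12.
  α_i^2 mod 13 = [3, 1, 3, 4, 1].
  S_2 = Σ v_i α_i^2 r_i = 11·3·8 + 10·1·8 + 8·3·10 + 9·4·2 + 1·1·6 = 662 ≡ 12.
  S = (12, 12, 12) ≠ 0, so r is not a codeword (an error is present).
Step 3: locate the error. For a single error e at position i, S_ℓ = v_i·e·α_i^ℓ, so α_err = S_1/S_0.
  S_0^{−1} = 12^{−1} = 12 (mod 13), so α_err = 12·12 = 144 ≡ 1 = α_2. Error position i = 2.
  Consistency check: S_2/S_1 = 12·12 = 144 ≡ 1 = α_err ✓ (single-error assumption holds).
Step 4: error magnitude e = S_0/v_2 = S_0·∏_{j≠2}(α_2 − α_j) = 12·4 = 48 ≡ 9 (mod 13).
Step 5: correct position 2: c_2 = r_2 − e = 8 − 9 ≡ 12 (mod 13). Hence c = [8, 12, 10, 2, 6].
  Check: interpolating c through the α_i gives m(x) = 9 + 3·x (degree < 2) with m(α_i) = c_i for every i, so c is indeed a codeword.


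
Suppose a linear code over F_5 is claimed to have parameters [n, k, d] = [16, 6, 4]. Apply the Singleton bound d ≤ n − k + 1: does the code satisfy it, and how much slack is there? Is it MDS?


Singleton RHS = n − k + 1 = 11, slack = 7, bound satisfied, not MDS.

Singleton bound: d ≤ n − k + 1.
Here n = 16, k = 6, so n − k + 1 = 11.
Given d = 4, check d ≤ 11: YES.
Slack = (n − k + 1) − d = 7.
The code is NOT MDS (slack = 7 > 0).
Description: the claimed parameters are [16, 6, 4]_5; such a code would be non-MDS.


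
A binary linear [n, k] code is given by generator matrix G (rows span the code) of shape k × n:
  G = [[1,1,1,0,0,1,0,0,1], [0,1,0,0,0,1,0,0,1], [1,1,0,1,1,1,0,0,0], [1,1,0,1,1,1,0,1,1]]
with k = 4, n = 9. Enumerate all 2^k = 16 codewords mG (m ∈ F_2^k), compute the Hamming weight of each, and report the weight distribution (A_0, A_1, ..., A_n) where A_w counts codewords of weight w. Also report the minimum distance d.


Weight distribution: A_0 = 1, A_2 = 2, A_3 = 2, A_4 = 5, A_5 = 4, A_7 = 2. Minimum distance d = 2.

Enumerate all 2^4 = 16 messages m ∈ F_2^4.
For each, compute codeword c = mG in F_2^9, then tally its weight.
  m = 0000 → c = 000000000, weight = 0.
  m = 1000 → c = 111001001, weight = 5.
  m = 0100 → c = 010001001, weight = 3.
  m = 1100 → c = 101000000, weight = 2.
  m = 0010 → c = 110111000, weight = 5.
  m = 1010 → c = 001110001, weight = 4.
  m = 0110 → c = 100110001, weight = 4.
  m = 1110 → c = 011111000, weight = 5.
  m = 0001 → c = 110111011, weight = 7.
  m = 1001 → c = 001110010, weight = 4.
  m = 0101 → c = 100110010, weight = 4.
  m = 1101 → c = 011111011, weight = 7.
  m = 0011 → c = 000000011, weight = 2.
  m = 1011 → c = 111001010, weight = 5.
  m = 0111 → c = 010001010, weight = 3.
  m = 1111 → c = 101000011, weight = 4.
Tally weights:
  weight 0: 1 codewords.
  weight 2: 2 codewords.
  weight 3: 2 codewords.
  weight 4: 5 codewords.
  weight 5: 4 codewords.
  weight 7: 2 codewords.
Minimum distance d = smallest w > 0 with A_w > 0 = 2.
Sanity: Σ A_w = 16 = 2^4 = 16 ✓.


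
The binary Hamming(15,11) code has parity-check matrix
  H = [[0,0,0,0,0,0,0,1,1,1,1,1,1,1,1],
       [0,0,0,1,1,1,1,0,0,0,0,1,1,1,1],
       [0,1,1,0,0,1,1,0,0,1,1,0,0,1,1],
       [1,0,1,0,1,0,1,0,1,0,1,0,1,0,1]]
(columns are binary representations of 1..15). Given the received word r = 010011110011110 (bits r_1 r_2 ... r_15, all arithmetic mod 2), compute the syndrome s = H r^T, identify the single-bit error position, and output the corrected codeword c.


s = (1, 0, 1, 0)^T, error position = 10, corrected codeword c = 010011110111110

Compute s = H r^T mod 2 one row at a time:
  s_1 = 1 + 0 + 0 + 1 + 1 + 1 + 1 + 0 = 5 ≡ 1 (mod 2).
  s_2 = 0 + 1 + 1 + 1 + 1 + 1 + 1 + 0 = 6 ≡ 0 (mod 2).
  s_3 = 1 + 0 + 1 + 1 + 0 + 1 + 1 + 0 = 5 ≡ 1 (mod 2).
  s_4 = 0 + 0 + 1 + 1 + 0 + 1 + 1 + 0 = 4 ≡ 0 (mod 2).
s = (1, 0, 1, 0)^T — this equals column 10 of H (binary 1010), so error is at position 10.
Correct: flip bit 10 of r = 010011110011110 to get c = 010011110111110.


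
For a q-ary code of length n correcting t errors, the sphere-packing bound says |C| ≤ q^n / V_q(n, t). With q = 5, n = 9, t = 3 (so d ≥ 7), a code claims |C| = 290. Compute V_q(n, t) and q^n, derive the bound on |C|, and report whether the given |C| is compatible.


V_q(n, t) = 5989, q^n = 1953125, Hamming bound = 326, |C| = 290 ≤ bound (satisfied).

Step 1: Compute V_q(n, t) = Σ_{j=0}^3 C(n, j) (q−1)^j.
  j = 0: C(9,0)·(4)^0 = 1·1 = 1.
  j = 1: C(9,1)·(4)^1 = 9·4 = 36.
  j = 2: C(9,2)·(4)^2 = 36·16 = 576.
  j = 3: C(9,3)·(4)^3 = 84·64 = 5376.
  V_q(n, t) = 1 + 36 + 576 + 5376 = 5989.
Step 2: q^n = 5^9 = 1953125.
Step 3: Hamming bound ⌊q^n / V_q(n,t)⌋ = ⌊1953125/5989⌋ = 326.
Step 4: Compare |C| = 290 to 326: satisfied.
The claimed |C| lies below the Hamming bound.


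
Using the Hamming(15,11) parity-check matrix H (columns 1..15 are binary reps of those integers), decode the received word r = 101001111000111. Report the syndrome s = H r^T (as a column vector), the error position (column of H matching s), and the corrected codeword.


s = (1, 1, 1, 0)^T, error position = 14, corrected codeword c = 101001111000101

Compute s = H r^T mod 2 one row at a time:
  s_1 = 1 + 1 + 0 + 0 + 0 + 1 + 1 + 1 = 5 ≡ 1 (mod 2).
  s_2 = 0 + 0 + 1 + 1 + 0 + 1 + 1 + 1 = 5 ≡ 1 (mod 2).
  s_3 = 0 + 1 + 1 + 1 + 0 + 0 + 1 + 1 = 5 ≡ 1 (mod 2).
  s_4 = 1 + 1 + 0 + 1 + 1 + 0 + 1 + 1 = 6 ≡ 0 (mod 2).
s = (1, 1, 1, 0)^T — this equals column 14 of H (binary 1110), so error is at position 14.
Correct: flip bit 14 of r = 101001111000111 to get c = 101001111000101.


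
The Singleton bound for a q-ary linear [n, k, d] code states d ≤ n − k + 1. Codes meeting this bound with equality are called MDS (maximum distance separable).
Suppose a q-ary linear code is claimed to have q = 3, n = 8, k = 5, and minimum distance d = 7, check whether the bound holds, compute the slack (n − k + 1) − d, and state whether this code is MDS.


Singleton RHS = n − k + 1 = 4, slack = -3, bound violated (no such code; not MDS).

Singleton bound: d ≤ n − k + 1.
Here n = 8, k = 5, so n − k + 1 = 4.
Given d = 7, check d ≤ 4: NO.
Slack = (n − k + 1) − d = -3.
The slack is negative: d = 7 exceeds n − k + 1 = 4 by 3, so the Singleton bound is violated and no linear [8, 5, 7]_3 code can exist. In particular it is not MDS (MDS requires d = n − k + 1 exactly).
Description: the claimed parameters are [8, 5, 7]_3; such a code would be impossible (violates the Singleton bound).


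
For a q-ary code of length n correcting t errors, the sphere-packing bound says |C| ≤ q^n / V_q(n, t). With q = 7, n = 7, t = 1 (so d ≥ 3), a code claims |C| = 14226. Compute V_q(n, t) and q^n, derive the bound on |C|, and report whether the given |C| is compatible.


V_q(n, t) = 43, q^n = 823543, Hamming bound = 19152, |C| = 14226 ≤ bound (satisfied).

Step 1: Compute V_q(n, t) = Σ_{j=0}^1 C(n, j) (q−1)^j.
  j = 0: C(7,0)·(6)^0 = 1·1 = 1.
  j = 1: C(7,1)·(6)^1 = 7·6 = 42.
  V_q(n, t) = 1 + 42 = 43.
Step 2: q^n = 7^7 = 823543.
Step 3: Hamming bound ⌊q^n / V_q(n,t)⌋ = ⌊823543/43⌋ = 19152.
Step 4: Compare |C| = 14226 to 19152: satisfied.
The claimed |C| lies below the Hamming bound.


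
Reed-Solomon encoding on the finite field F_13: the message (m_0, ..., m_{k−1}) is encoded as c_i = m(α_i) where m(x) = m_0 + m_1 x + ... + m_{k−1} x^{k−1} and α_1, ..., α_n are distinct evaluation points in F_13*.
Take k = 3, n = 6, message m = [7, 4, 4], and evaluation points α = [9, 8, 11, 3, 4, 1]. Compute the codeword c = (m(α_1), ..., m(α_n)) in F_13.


c = [3, 9, 2, 3, 9, 2]

Message polynomial: m(x) = 7 + 4·x + 4·x^2 (mod 13).
For each evaluation point α_i, compute m(α_i) mod 13:
  α_1 = 9: Horner steps 4 → 1 → 3, so m(9) = 3.
  α_2 = 8: Horner steps 4 → 10 → 9, so m(8) = 9.
  α_3 = 11: Horner steps 4 → 9 → 2, so m(11) = 2.
  α_4 = 3: Horner steps 4 → 3 → 3, so m(3) = 3.
  α_5 = 4: Horner steps 4 → 7 → 9, so m(4) = 9.
  α_6 = 1: Horner steps 4 → 8 → 2, so m(1) = 2.
Codeword c = [3, 9, 2, 3, 9, 2] ∈ F_13^6.


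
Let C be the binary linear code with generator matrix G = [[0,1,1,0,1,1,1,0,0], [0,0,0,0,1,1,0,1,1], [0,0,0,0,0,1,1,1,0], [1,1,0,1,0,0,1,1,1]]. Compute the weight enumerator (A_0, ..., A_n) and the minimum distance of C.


Weight distribution: A_0 = 1, A_3 = 3, A_4 = 3, A_5 = 4, A_6 = 4, A_7 = 1. Minimum distance d = 3.

Enumerate all 2^4 = 16 messages m ∈ F_2^4.
For each, compute codeword c = mG in F_2^9, then tally its weight.
  m = 0000 → c = 000000000, weight = 0.
  m = 1000 → c = 011011100, weight = 5.
  m = 0100 → c = 000011011, weight = 4.
  m = 1100 → c = 011000111, weight = 5.
  m = 0010 → c = 000001110, weight = 3.
  m = 1010 → c = 011010010, weight = 4.
  m = 0110 → c = 000010101, weight = 3.
  m = 1110 → c = 011001001, weight = 4.
  m = 0001 → c = 110100111, weight = 6.
  m = 1001 → c = 101111011, weight = 7.
  m = 0101 → c = 110111100, weight = 6.
  m = 1101 → c = 101100000, weight = 3.
  m = 0011 → c = 110101001, weight = 5.
  m = 1011 → c = 101110101, weight = 6.
  m = 0111 → c = 110110010, weight = 5.
  m = 1111 → c = 101101110, weight = 6.
Tally weights:
  weight 0: 1 codewords.
  weight 3: 3 codewords.
  weight 4: 3 codewords.
  weight 5: 4 codewords.
  weight 6: 4 codewords.
  weight 7: 1 codewords.
Minimum distance d = smallest w > 0 with A_w > 0 = 3.
Sanity: Σ A_w = 16 = 2^4 = 16 ✓.


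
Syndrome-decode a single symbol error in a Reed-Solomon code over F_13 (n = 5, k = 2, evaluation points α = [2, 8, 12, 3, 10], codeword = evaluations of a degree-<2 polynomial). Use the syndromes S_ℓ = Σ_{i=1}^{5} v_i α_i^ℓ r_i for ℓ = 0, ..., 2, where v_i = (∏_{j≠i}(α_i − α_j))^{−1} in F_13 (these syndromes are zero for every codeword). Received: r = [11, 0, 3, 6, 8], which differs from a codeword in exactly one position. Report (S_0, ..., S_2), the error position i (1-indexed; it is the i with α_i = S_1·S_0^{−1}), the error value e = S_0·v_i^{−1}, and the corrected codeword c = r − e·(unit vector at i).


S = (4, 8, 3), error at position 1, error magnitude e = 9, c = [2, 0, 3, 6, 8].

Step 1: column multipliers v_i = (∏_{j≠i}(α_i − α_j))^{−1} mod 13.
  i = 1 (α = 2): (2−8)(2−12)(2−3)(2−10) = (−6)·(−10)·(−1)·(−8) = 480 ≡ 12, so v_1 = 12^{−1} = 12 (mod 13).
  i = 2 (α = 8): (8−2)(8−12)(8−3)(8−10) = 6·(−4)·5·(−2) = 240 ≡ 6, so v_2 = 6^{−1} = 11 (mod 13).
  i = 3 (α = 12): (12−2)(12−8)(12−3)(12−10) = 10·4·9·2 = 720 ≡ 5, so v_3 = 5^{−1} = 8 (mod 13).
  i = 4 (α = 3): (3−2)(3−8)(3−12)(3−10) = 1·(−5)·(−9)·(−7) = −315 ≡ 10, so v_4 = 10^{−1} = 4 (mod 13).
  i = 5 (α = 10): (10−2)(10−8)(10−12)(10−3) = 8·2·(−2)·7 = −224 ≡ 10, so v_5 = 10^{−1} = 4 (mod 13).
  v = [12, 11, 8, 4, 4].
Step 2: syndromes of r = [11, 0, 3, 6, 8] (all sums mod 13).
  S_0 = Σ v_i r_i = 12·11 + 11·0 + 8·3 + 4·6 + 4·8 = 212 ≡ 4.
  S_1 = Σ v_i α_i r_i = 12·2·11 + 11·8·0 + 8·12·3 + 4·3·6 + 4·10·8 = 944 ≡ 8.
  α_i^2 mod 13 = [4, 12, 1, 9, 9].
  S_2 = Σ v_i α_i^2 r_i = 12·4·11 + 11·12·0 + 8·1·3 + 4·9·6 + 4·9·8 = 1056 ≡ 3.
  S = (4, 8, 3) ≠ 0, so r is not a codeword (an error is present).
Step 3: locate the error. For a single error e at position i, S_ℓ = v_i·e·α_i^ℓ, so α_err = S_1/S_0.
  S_0^{−1} = 4^{−1} = 10 (mod 13), so α_err = 8·10 = 80 ≡ 2 = α_1. Error position i = 1.
  Consistency check: S_2/S_1 = 3·5 = 15 ≡ 2 = α_err ✓ (single-error assumption holds).
Step 4: error magnitude e = S_0/v_1 = S_0·∏_{j≠1}(α_1 − α_j) = 4·12 = 48 ≡ 9 (mod 13).
Step 5: correct position 1: c_1 = r_1 − e = 11 − 9 ≡ 2 (mod 13). Hence c = [2, 0, 3, 6, 8].
  Check: interpolating c through the α_i gives m(x) = 7 + 4·x (degree < 2) with m(α_i) = c_i for every i, so c is indeed a codeword.


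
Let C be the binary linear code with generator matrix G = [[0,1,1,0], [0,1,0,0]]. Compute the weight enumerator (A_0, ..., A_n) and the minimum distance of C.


Weight distribution: A_0 = 1, A_1 = 2, A_2 = 1. Minimum distance d = 1.

Enumerate all 2^2 = 4 messages m ∈ F_2^2.
For each, compute codeword c = mG in F_2^4, then tally its weight.
  m = 00 → c = 0000, weight = 0.
  m = 10 → c = 0110, weight = 2.
  m = 01 → c = 0100, weight = 1.
  m = 11 → c = 0010, weight = 1.
Tally weights:
  weight 0: 1 codewords.
  weight 1: 2 codewords.
  weight 2: 1 codewords.
Minimum distance d = smallest w > 0 with A_w > 0 = 1.
Sanity: Σ A_w = 4 = 2^2 = 4 ✓.


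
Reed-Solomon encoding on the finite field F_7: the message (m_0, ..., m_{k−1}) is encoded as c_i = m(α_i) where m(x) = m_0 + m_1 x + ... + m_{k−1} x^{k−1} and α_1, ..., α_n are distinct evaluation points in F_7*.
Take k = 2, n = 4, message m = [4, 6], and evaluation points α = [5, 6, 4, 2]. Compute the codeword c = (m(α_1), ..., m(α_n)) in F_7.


c = [6, 5, 0, 2]

Message polynomial: m(x) = 4 + 6·x (mod 7).
For each evaluation point α_i, compute m(α_i) mod 7:
  α_1 = 5: Horner steps 6 → 6, so m(5) = 6.
  α_2 = 6: Horner steps 6 → 5, so m(6) = 5.
  α_3 = 4: Horner steps 6 → 0, so m(4) = 0.
  α_4 = 2: Horner steps 6 → 2, so m(2) = 2.
Codeword c = [6, 5, 0, 2] ∈ F_7^4.


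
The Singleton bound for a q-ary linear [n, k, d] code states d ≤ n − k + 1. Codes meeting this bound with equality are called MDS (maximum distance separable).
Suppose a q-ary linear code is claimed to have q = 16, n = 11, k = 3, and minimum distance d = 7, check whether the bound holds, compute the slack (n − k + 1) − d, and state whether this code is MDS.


Singleton RHS = n − k + 1 = 9, slack = 2, bound satisfied, not MDS.

Singleton bound: d ≤ n − k + 1.
Here n = 11, k = 3, so n − k + 1 = 9.
Given d = 7, check d ≤ 9: YES.
Slack = (n − k + 1) − d = 2.
The code is NOT MDS (slack = 2 > 0).
Description: the claimed parameters are [11, 3, 7]_16; such a code would be non-MDS.


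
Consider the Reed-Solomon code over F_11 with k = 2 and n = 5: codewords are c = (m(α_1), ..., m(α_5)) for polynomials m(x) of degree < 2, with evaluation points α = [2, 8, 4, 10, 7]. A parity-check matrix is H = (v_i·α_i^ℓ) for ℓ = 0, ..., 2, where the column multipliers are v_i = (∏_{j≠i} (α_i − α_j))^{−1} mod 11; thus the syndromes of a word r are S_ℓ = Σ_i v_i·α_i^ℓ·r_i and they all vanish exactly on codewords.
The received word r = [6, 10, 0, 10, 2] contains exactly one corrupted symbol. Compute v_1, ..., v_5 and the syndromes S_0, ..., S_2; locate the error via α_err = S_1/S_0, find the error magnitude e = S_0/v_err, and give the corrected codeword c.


S = (3, 8, 3), error at position 4, error magnitude e = 6, c = [6, 10, 0, 4, 2].

Step 1: column multipliers v_i = (∏_{j≠i}(α_i − α_j))^{−1} mod 11.
  i = 1 (α = 2): (2−8)(2−4)(2−10)(2−7) = (−6)·(−2)·(−8)·(−5) = 480 ≡ 7, so v_1 = 7^{−1} = 8 (mod 11).
  i = 2 (α = 8): (8−2)(8−4)(8−10)(8−7) = 6·4·(−2)·1 = −48 ≡ 7, so v_2 = 7^{−1} = 8 (mod 11).
  i = 3 (α = 4): (4−2)(4−8)(4−10)(4−7) = 2·(−4)·(−6)·(−3) = −144 ≡ 10, so v_3 = 10^{−1} = 10 (mod 11).
  i = 4 (α = 10): (10−2)(10−8)(10−4)(10−7) = 8·2·6·3 = 288 ≡ 2, so v_4 = 2^{−1} = 6 (mod 11).
  i = 5 (α = 7): (7−2)(7−8)(7−4)(7−10) = 5·(−1)·3·(−3) = 45 ≡ 1, so v_5 = 1^{−1} = 1 (mod 11).
  v = [8, 8, 10, 6, 1].
Step 2: syndromes of r = [6, 10, 0, 10, 2] (all sums mod 11).
  S_0 = Σ v_i r_i = 8·6 + 8·10 + 10·0 + 6·10 + 1·2 = 190 ≡ 3.
  S_1 = Σ v_i α_i r_i = 8·2·6 + 8·8·10 + 10·4·0 + 6·10·10 + 1·7·2 = 1350 ≡ 8.
  α_i^2 mod 11 = [4, 9, 5, 1, 5].
  S_2 = Σ v_i α_i^2 r_i = 8·4·6 + 8·9·10 + 10·5·0 + 6·1·10 + 1·5·2 = 982 ≡ 3.
  S = (3, 8, 3) ≠ 0, so r is not a codeword (an error is present).
Step 3: locate the error. For a single error e at position i, S_ℓ = v_i·e·α_i^ℓ, so α_err = S_1/S_0.
  S_0^{−1} = 3^{−1} = 4 (mod 11), so α_err = 8·4 = 32 ≡ 10 = α_4. Error position i = 4.
  Consistency check: S_2/S_1 = 3·7 = 21 ≡ 10 = α_err ✓ (single-error assumption holds).
Step 4: error magnitude e = S_0/v_4 = S_0·∏_{j≠4}(α_4 − α_j) = 3·2 = 6 ≡ 6 (mod 11).
Step 5: correct position 4: c_4 = r_4 − e = 10 − 6 ≡ 4 (mod 11). Hence c = [6, 10, 0, 4, 2].
  Check: interpolating c through the α_i gives m(x) = 1 + 8·x (degree < 2) with m(α_i) = c_i for every i, so c is indeed a codeword.


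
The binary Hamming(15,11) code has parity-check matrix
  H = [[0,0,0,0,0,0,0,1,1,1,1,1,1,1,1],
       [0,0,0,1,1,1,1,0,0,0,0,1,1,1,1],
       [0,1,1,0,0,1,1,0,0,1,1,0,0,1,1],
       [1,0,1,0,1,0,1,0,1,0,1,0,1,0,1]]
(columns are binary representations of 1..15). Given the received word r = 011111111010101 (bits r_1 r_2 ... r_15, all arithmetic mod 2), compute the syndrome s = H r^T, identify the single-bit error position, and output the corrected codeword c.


s = (1, 0, 0, 1)^T, error position = 9, corrected codeword c = 011111110010101

Compute s = H r^T mod 2 one row at a time:
  s_1 = 1 + 1 + 0 + 1 + 0 + 1 + 0 + 1 = 5 ≡ 1 (mod 2).
  s_2 = 1 + 1 + 1 + 1 + 0 + 1 + 0 + 1 = 6 ≡ 0 (mod 2).
  s_3 = 1 + 1 + 1 + 1 + 0 + 1 + 0 + 1 = 6 ≡ 0 (mod 2).
  s_4 = 0 + 1 + 1 + 1 + 1 + 1 + 1 + 1 = 7 ≡ 1 (mod 2).
s = (1, 0, 0, 1)^T — this equals column 9 of H (binary 1001), so error is at position 9.
Correct: flip bit 9 of r = 011111111010101 to get c = 011111110010101.


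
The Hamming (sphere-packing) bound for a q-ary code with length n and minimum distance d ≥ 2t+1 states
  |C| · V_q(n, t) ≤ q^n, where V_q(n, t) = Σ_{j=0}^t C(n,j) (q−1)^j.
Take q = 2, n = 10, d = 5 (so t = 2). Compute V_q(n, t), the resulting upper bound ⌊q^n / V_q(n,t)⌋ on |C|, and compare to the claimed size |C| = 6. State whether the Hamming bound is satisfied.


V_q(n, t) = 56, q^n = 1024, Hamming bound = 18, |C| = 6 ≤ bound (satisfied).

Step 1: Compute V_q(n, t) = Σ_{j=0}^2 C(n, j) (q−1)^j.
  j = 0: C(10,0)·(1)^0 = 1·1 = 1.
  j = 1: C(10,1)·(1)^1 = 10·1 = 10.
  j = 2: C(10,2)·(1)^2 = 45·1 = 45.
  V_q(n, t) = 1 + 10 + 45 = 56.
Step 2: q^n = 2^10 = 1024.
Step 3: Hamming bound ⌊q^n / V_q(n,t)⌋ = ⌊1024/56⌋ = 18.
Step 4: Compare |C| = 6 to 18: satisfied.
The claimed |C| lies below the Hamming bound.


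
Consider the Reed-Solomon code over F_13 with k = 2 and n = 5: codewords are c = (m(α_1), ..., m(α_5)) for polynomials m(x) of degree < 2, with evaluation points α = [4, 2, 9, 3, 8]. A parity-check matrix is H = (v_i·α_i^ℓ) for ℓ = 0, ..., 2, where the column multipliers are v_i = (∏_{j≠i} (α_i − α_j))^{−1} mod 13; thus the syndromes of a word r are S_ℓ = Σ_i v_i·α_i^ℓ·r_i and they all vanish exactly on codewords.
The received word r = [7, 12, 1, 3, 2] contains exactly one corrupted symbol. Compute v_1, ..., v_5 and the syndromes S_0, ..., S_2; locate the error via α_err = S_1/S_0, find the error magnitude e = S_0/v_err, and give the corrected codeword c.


S = (7, 4, 6), error at position 5, error magnitude e = 5, c = [7, 12, 1, 3, 10].

Step 1: column multipliers v_i = (∏_{j≠i}(α_i − α_j))^{−1} mod 13.
  i = 1 (α = 4): (4−2)(4−9)(4−3)(4−8) = 2·(−5)·1·(−4) = 40 ≡ 1, so v_1 = 1^{−1} = 1 (mod 13).
  i = 2 (α = 2): (2−4)(2−9)(2−3)(2−8) = (−2)·(−7)·(−1)·(−6) = 84 ≡ 6, so v_2 = 6^{−1} = 11 (mod 13).
  i = 3 (α = 9): (9−4)(9−2)(9−3)(9−8) = 5·7·6·1 = 210 ≡ 2, so v_3 = 2^{−1} = 7 (mod 13).
  i = 4 (α = 3): (3−4)(3−2)(3−9)(3−8) = (−1)·1·(−6)·(−5) = −30 ≡ 9, so v_4 = 9^{−1} = 3 (mod 13).
  i = 5 (α = 8): (8−4)(8−2)(8−9)(8−3) = 4·6·(−1)·5 = −120 ≡ 10, so v_5 = 10^{−1} = 4 (mod 13).
  v = [1, 11, 7, 3, 4].
Step 2: syndromes of r = [7, 12, 1, 3, 2] (all sums mod 13).
  S_0 = Σ v_i r_i = 1·7 + 11·12 + 7·1 + 3·3 + 4·2 = 163 ≡ 7.
  S_1 = Σ v_i α_i r_i = 1·4·7 + 11·2·12 + 7·9·1 + 3·3·3 + 4·8·2 = 446 ≡ 4.
  α_i^2 mod 13 = [3, 4, 3, 9, 12].
  S_2 = Σ v_i α_i^2 r_i = 1·3·7 + 11·4·12 + 7·3·1 + 3·9·3 + 4·12·2 = 747 ≡ 6.
  S = (7, 4, 6) ≠ 0, so r is not a codeword (an error is present).
Step 3: locate the error. For a single error e at position i, S_ℓ = v_i·e·α_i^ℓ, so α_err = S_1/S_0.
  S_0^{−1} = 7^{−1} = 2 (mod 13), so α_err = 4·2 = 8 ≡ 8 = α_5. Error position i = 5.
  Consistency check: S_2/S_1 = 6·10 = 60 ≡ 8 = α_err ✓ (single-error assumption holds).
Step 4: error magnitude e = S_0/v_5 = S_0·∏_{j≠5}(α_5 − α_j) = 7·10 = 70 ≡ 5 (mod 13).
Step 5: correct position 5: c_5 = r_5 − e = 2 − 5 ≡ 10 (mod 13). Hence c = [7, 12, 1, 3, 10].
  Check: interpolating c through the α_i gives m(x) = 4 + 4·x (degree < 2) with m(α_i) = c_i for every i, so c is indeed a codeword.
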